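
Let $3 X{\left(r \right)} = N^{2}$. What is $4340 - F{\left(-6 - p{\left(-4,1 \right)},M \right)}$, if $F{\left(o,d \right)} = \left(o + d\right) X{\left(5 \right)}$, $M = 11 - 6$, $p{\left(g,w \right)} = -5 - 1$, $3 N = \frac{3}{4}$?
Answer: $\frac{208315}{48} \approx 4339.9$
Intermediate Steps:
$N = \frac{1}{4}$ ($N = \frac{3 \cdot \frac{1}{4}}{3} = \frac{1}{3} \cdot \frac{3}{4} = \frac{1}{4} \approx 0.25$)
$p{\left(g,w \right)} = -6$
$M = 5$
$X{\left(r \right)} = \frac{1}{48}$ ($X{\left(r \right)} = \frac{1}{3 \cdot 16} = \frac{1}{3} \cdot \frac{1}{16} = \frac{1}{48}$)
$F{\left(o,d \right)} = \frac{d}{48} + \frac{o}{48}$ ($F{\left(o,d \right)} = \left(o + d\right) \frac{1}{48} = \left(d + o\right) \frac{1}{48} = \frac{d}{48} + \frac{o}{48}$)
$4340 - F{\left(-6 - p{\left(-4,1 \right)},M \right)} = 4340 - \left(\frac{1}{48} \cdot 5 + \frac{-6 - -6}{48}\right) = 4340 - \left(\frac{5}{48} + \frac{-6 + 6}{48}\right) = 4340 - \left(\frac{5}{48} + \frac{1}{48} \cdot 0\right) = 4340 - \left(\frac{5}{48} + 0\right) = 4340 - \frac{5}{48} = \frac{208315}{48}$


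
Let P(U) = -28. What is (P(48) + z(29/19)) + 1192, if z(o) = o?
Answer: 22145/19 ≈ 1165.5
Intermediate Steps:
(P(48) + z(29/19)) + 1192 = (-28 + 29/19) + 1192 = -503/19 + 1192 = 22145/19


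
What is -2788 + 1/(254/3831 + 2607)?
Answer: -27845622917/9987671 ≈ -2788.0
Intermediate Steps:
-2788 + 1/(254/3831 + 2607) = -2788 + 1/(9987671/3831) = -2788 + 3831/9987671 = -27845622917/9987671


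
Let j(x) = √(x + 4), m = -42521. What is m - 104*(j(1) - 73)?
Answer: -34929 - 104*√5 ≈ -35162.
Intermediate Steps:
j(x) = √(4 + x)
m - 104*(j(1) - 73) = -42521 - 104*(√(4 + 1) - 73) = -42521 - 104*(√5 - 73) = -42521 - 104*(-73 + √5) = -42521 - (-7592 + 104*√5) = -42521 + (7592 - 104*√5) = -34929 - 104*√5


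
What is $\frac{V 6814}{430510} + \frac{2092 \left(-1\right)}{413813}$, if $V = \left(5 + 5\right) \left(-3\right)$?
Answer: $- \frac{8549228038}{17815063463} \approx -0.47989$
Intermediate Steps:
$V = -30$ ($V = 10 \left(-3\right) = -30$)
$\frac{V 6814}{430510} + \frac{2092 \left(-1\right)}{413813} = \frac{\left(-30\right) 6814}{430510} + \frac{2092 \left(-1\right)}{413813} = \left(-204420\right) \frac{1}{430510} - \frac{2092}{413813} = - \frac{20442}{43051} - \frac{2092}{413813} = - \frac{8549228038}{17815063463}$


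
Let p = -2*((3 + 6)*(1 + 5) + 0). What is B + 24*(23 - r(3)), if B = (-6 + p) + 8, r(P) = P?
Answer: 374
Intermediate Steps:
p = -108 (p = -2*(9*6 + 0) = -2*(54 + 0) = -2*54 = -108)
B = -106 (B = (-6 - 108) + 8 = -114 + 8 = -106)
B + 24*(23 - r(3)) = -106 + 24*(23 - 1*3) = -106 + 24*(23 - 3) = -106 + 24*20 = -106 + 480 = 374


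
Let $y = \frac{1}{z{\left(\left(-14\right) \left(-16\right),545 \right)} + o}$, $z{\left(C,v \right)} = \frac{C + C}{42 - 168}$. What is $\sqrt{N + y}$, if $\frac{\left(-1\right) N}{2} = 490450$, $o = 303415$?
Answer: $\frac{i \sqrt{7314315161687031773}}{2730703} \approx 990.4 i$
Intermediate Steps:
$z{\left(C,v \right)} = - \frac{C}{63}$ ($z{\left(C,v \right)} = \frac{2 C}{-126} = 2 C \left(- \frac{1}{126}\right) = - \frac{C}{63}$)
$N = -980900$ ($N = \left(-2\right) 490450 = -980900$)
$y = \frac{9}{2730703}$ ($y = \frac{1}{- \frac{\left(-14\right) \left(-16\right)}{63} + 303415} = \frac{1}{\left(- \frac{1}{63}\right) 224 + 303415} = \frac{1}{- \frac{32}{9} + 303415} = \frac{1}{\frac{2730703}{9}} = \frac{9}{2730703} \approx 3.2959 \cdot 10^{-6}$)
$\sqrt{N + y} = \sqrt{-980900 + \frac{9}{2730703}} = \sqrt{- \frac{2678546572691}{2730703}} = \frac{i \sqrt{7314315161687031773}}{2730703}$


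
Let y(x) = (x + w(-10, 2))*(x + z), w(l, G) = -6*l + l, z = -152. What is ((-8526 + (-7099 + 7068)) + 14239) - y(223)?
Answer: -13701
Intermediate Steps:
w(l, G) = -5*l
y(x) = (-152 + x)*(50 + x) (y(x) = (x - 5*(-10))*(x - 152) = (x + 50)*(-152 + x) = (50 + x)*(-152 + x) = (-152 + x)*(50 + x))
((-8526 + (-7099 + 7068)) + 14239) - y(223) = ((-8526 + (-7099 + 7068)) + 14239) - (-7600 + 223² - 102*223) = ((-8526 - 31) + 14239) - (-7600 + 49729 - 22746) = (-8557 + 14239) - 1*19383 = 5682 - 19383 = -13701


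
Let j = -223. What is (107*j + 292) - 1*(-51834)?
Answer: 28265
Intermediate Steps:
(107*j + 292) - 1*(-51834) = (107*(-223) + 292) - 1*(-51834) = (-23861 + 292) + 51834 = -23569 + 51834 = 28265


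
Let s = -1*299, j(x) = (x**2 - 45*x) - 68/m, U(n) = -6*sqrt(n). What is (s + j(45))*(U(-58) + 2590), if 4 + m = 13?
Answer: -7145810/9 + 5518*I*sqrt(58)/3 ≈ -7.9398e+5 + 14008.0*I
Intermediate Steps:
m = 9 (m = -4 + 13 = 9)
j(x) = -68/9 + x**2 - 45*x (j(x) = (x**2 - 45*x) - 68/9 = -68/9 + x**2 - 45*x)
s = -299
(s + j(45))*(U(-58) + 2590) = (-299 + (-68/9 + 45*(-45 + 45)))*(-6*I*sqrt(58) + 2590) = (-299 + (-68/9 + 45*0))*(-6*I*sqrt(58) + 2590) = (-299 + (-68/9 + 0))*(-6*I*sqrt(58) + 2590) = (-299 - 68/9)*(2590 - 6*I*sqrt(58)) = -2759*(2590 - 6*I*sqrt(58))/9 = -7145810/9 + 5518*I*sqrt(58)/3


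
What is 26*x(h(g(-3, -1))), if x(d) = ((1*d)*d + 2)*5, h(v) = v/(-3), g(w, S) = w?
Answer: 390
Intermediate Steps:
h(v) = -v/3 (h(v) = v*(-⅓) = -v/3)
x(d) = 10 + 5*d² (x(d) = (d*d + 2)*5 = (d² + 2)*5 = (2 + d²)*5 = 10 + 5*d²)
26*x(h(g(-3, -1))) = 26*(10 + 5*(-⅓*(-3))²) = 26*(10 + 5*1²) = 26*(10 + 5*1) = 26*(10 + 5) = 26*15 = 390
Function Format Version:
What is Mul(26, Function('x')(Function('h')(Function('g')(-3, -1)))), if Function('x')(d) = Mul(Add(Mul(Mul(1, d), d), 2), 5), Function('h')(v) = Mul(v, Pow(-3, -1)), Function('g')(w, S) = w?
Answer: 390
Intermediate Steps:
Function('h')(v) = Mul(Rational(-1, 3), v) (Function('h')(v) = Mul(v, Rational(-1, 3)) = Mul(Rational(-1, 3), v))
Function('x')(d) = Add(10, Mul(5, Pow(d, 2))) (Function('x')(d) = Mul(Add(Mul(d, d), 2), 5) = Mul(Add(Pow(d, 2), 2), 5) = Mul(Add(2, Pow(d, 2)), 5) = Add(10, Mul(5, Pow(d, 2))))
Mul(26, Function('x')(Function('h')(Function('g')(-3, -1)))) = Mul(26, Add(10, Mul(5, Pow(Mul(Rational(-1, 3), -3), 2)))) = Mul(26, Add(10, Mul(5, Pow(1, 2)))) = Mul(26, Add(10, Mul(5, 1))) = Mul(26, Add(10, 5)) = Mul(26, 15) = 390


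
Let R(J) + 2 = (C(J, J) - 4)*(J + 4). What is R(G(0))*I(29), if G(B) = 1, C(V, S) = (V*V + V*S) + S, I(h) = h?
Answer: -203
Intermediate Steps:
C(V, S) = S + V**2 + S*V (C(V, S) = (V**2 + S*V) + S = S + V**2 + S*V)
R(J) = -2 + (4 + J)*(-4 + J + 2*J**2) (R(J) = -2 + ((J + J**2 + J*J) - 4)*(J + 4) = -2 + ((J + J**2 + J**2) - 4)*(4 + J) = -2 + ((J + 2*J**2) - 4)*(4 + J) = -2 + (-4 + J + 2*J**2)*(4 + J) = -2 + (4 + J)*(-4 + J + 2*J**2))
R(G(0))*I(29) = (-18 + 2*1**3 + 9*1**2)*29 = (-18 + 2*1 + 9*1)*29 = (-18 + 2 + 9)*29 = -7*29 = -203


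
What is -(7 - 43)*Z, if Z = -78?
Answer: -2808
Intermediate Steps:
-(7 - 43)*Z = -(7 - 43)*(-78) = -(-36)*(-78) = -1*2808 = -2808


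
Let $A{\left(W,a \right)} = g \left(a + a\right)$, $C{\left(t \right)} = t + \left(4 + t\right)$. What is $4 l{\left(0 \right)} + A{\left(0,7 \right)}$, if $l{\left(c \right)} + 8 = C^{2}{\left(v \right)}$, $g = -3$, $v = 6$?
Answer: $950$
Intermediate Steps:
$C{\left(t \right)} = 4 + 2 t$
$A{\left(W,a \right)} = - 6 a$ ($A{\left(W,a \right)} = - 3 \left(a + a\right) = - 3 \cdot 2 a = - 6 a$)
$l{\left(c \right)} = 248$ ($l{\left(c \right)} = -8 + \left(4 + 2 \cdot 6\right)^{2} = -8 + \left(4 + 12\right)^{2} = -8 + 16^{2} = -8 + 256 = 248$)
$4 l{\left(0 \right)} + A{\left(0,7 \right)} = 4 \cdot 248 - 42 = 992 - 42 = 950$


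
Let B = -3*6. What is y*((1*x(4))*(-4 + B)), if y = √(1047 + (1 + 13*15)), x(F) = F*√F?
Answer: -176*√1243 ≈ -6205.1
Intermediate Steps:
x(F) = F^(3/2)
B = -18
y = √1243 (y = √(1047 + (1 + 195)) = √(1047 + 196) = √1243 ≈ 35.256)
y*((1*x(4))*(-4 + B)) = √1243*((1*4^(3/2))*(-4 - 18)) = √1243*((1*8)*(-22)) = √1243*(8*(-22)) = √1243*(-176) = -176*√1243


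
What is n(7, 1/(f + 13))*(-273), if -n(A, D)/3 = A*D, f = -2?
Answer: 5733/11 ≈ 521.18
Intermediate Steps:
n(A, D) = -3*A*D
n(7, 1/(f + 13))*(-273) = -3*7/(-2 + 13)*(-273) = -3*7/11*(-273) = -3*7*1/11*(-273) = -21/11*(-273) = 5733/11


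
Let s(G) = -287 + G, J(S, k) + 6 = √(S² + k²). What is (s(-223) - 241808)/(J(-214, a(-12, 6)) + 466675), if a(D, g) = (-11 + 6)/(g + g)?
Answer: -16283851018848/31360307006135 + 2907816*√6594649/31360307006135 ≈ -0.51901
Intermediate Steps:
a(D, g) = -5/(2*g) (a(D, g) = -5*1/(2*g) = -5/(2*g))
J(S, k) = -6 + √(S² + k²)
(s(-223) - 241808)/(J(-214, a(-12, 6)) + 466675) = ((-287 - 223) - 241808)/((-6 + √((-214)² + (-5/2/6)²)) + 466675) = (-510 - 241808)/((-6 + √(45796 + (-5/2*⅙)²)) + 466675) = -242318/((-6 + √(45796 + (-5/12)²)) + 466675) = -242318/((-6 + √(45796 + 25/144)) + 466675) = -242318/((-6 + √(6594649/144)) + 466675) = -242318/((-6 + √6594649/12) + 466675) = -242318/(466669 + √6594649/12)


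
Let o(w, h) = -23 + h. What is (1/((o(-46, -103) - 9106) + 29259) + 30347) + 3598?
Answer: 679816516/20027 ≈ 33945.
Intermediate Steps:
(1/((o(-46, -103) - 9106) + 29259) + 30347) + 3598 = (1/(((-23 - 103) - 9106) + 29259) + 30347) + 3598 = (1/((-126 - 9106) + 29259) + 30347) + 3598 = (1/(-9232 + 29259) + 30347) + 3598 = (1/20027 + 30347) + 3598 = 607759370/20027 + 3598 = 679816516/20027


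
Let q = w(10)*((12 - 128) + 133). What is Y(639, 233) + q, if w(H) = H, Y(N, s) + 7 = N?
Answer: 802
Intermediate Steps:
Y(N, s) = -7 + N
q = 170 (q = 10*((12 - 128) + 133) = 10*(-116 + 133) = 10*17 = 170)
Y(639, 233) + q = (-7 + 639) + 170 = 632 + 170 = 802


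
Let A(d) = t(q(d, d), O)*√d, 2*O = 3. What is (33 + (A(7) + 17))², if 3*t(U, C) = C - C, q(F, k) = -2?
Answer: 2500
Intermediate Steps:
O = 3/2 (O = (½)*3 = 3/2 ≈ 1.5000)
t(U, C) = 0 (t(U, C) = (C - C)/3 = (⅓)*0 = 0)
A(d) = 0 (A(d) = 0*√d = 0)
(33 + (A(7) + 17))² = (33 + (0 + 17))² = (33 + 17)² = 50² = 2500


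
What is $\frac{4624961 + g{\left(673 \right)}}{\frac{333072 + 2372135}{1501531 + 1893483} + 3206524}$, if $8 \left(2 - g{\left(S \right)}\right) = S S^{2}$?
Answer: $- \frac{454628893068091}{43544786306172} \approx -10.44$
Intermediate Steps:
$g{\left(S \right)} = 2 - \frac{S^{3}}{8}$ ($g{\left(S \right)} = 2 - \frac{S S^{2}}{8} = 2 - \frac{S^{3}}{8}$)
$\frac{4624961 + g{\left(673 \right)}}{\frac{333072 + 2372135}{1501531 + 1893483} + 3206524} = \frac{4624961 + \left(2 - \frac{673^{3}}{8}\right)}{\frac{333072 + 2372135}{1501531 + 1893483} + 3206524} = \frac{4624961 + \left(2 - \frac{304821217}{8}\right)}{\frac{2705207}{3395014} + 3206524} = \frac{4624961 + \left(2 - \frac{304821217}{8}\right)}{2705207 \cdot \frac{1}{3395014} + 3206524} = \frac{4624961 - \frac{304821201}{8}}{\frac{2705207}{3395014} + 3206524} = - \frac{267821513}{8 \cdot \frac{10886196576543}{3395014}} = \left(- \frac{267821513}{8}\right) \frac{3395014}{10886196576543} = - \frac{454628893068091}{43544786306172}$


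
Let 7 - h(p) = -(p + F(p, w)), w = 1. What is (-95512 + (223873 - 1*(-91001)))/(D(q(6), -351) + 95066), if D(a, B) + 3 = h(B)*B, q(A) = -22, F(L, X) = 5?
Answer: 1859/1814 ≈ 1.0248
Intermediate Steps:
h(p) = 12 + p (h(p) = 7 - (-1)*(p + 5) = 7 - (-1)*(5 + p) = 7 - (-5 - p) = 7 + (5 + p) = 12 + p)
D(a, B) = -3 + B*(12 + B) (D(a, B) = -3 + (12 + B)*B = -3 + B*(12 + B))
(-95512 + (223873 - 1*(-91001)))/(D(q(6), -351) + 95066) = (-95512 + (223873 - 1*(-91001)))/((-3 - 351*(12 - 351)) + 95066) = (-95512 + (223873 + 91001))/((-3 - 351*(-339)) + 95066) = (-95512 + 314874)/((-3 + 118989) + 95066) = 219362/(118986 + 95066) = 219362/214052 = 219362*(1/214052) = 1859/1814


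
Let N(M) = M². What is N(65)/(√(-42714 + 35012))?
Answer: -4225*I*√7702/7702 ≈ -48.142*I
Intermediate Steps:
N(65)/(√(-42714 + 35012)) = 65²/(√(-42714 + 35012)) = 4225/(√(-7702)) = 4225/((I*√7702)) = 4225*(-I*√7702/7702) = -4225*I*√7702/7702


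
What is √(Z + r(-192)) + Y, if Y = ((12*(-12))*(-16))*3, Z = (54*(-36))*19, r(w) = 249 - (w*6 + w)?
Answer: 6912 + 3*I*√3927 ≈ 6912.0 + 188.0*I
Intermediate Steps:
r(w) = 249 - 7*w (r(w) = 249 - (6*w + w) = 249 - 7*w)
Z = -36936 (Z = -1944*19 = -36936)
Y = 6912 (Y = -144*(-16)*3 = 2304*3 = 6912)
√(Z + r(-192)) + Y = √(-36936 + (249 - 7*(-192))) + 6912 = √(-36936 + (249 + 1344)) + 6912 = √(-36936 + 1593) + 6912 = √(-35343) + 6912 = 3*I*√3927 + 6912 = 6912 + 3*I*√3927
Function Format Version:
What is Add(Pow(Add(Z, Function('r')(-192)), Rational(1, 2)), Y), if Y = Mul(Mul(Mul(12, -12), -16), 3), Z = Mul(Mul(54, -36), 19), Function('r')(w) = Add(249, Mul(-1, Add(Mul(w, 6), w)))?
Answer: Add(6912, Mul(3, I, Pow(3927, Rational(1, 2)))) ≈ Add(6912.0, Mul(188.00, I))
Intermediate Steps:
Function('r')(w) = Add(249, Mul(-7, w)) (Function('r')(w) = Add(249, Mul(-1, Add(Mul(6, w), w))) = Add(249, Mul(-1, Mul(7, w))) = Add(249, Mul(-7, w)))
Z = -36936 (Z = Mul(-1944, 19) = -36936)
Y = 6912 (Y = Mul(Mul(-144, -16), 3) = Mul(2304, 3) = 6912)
Add(Pow(Add(Z, Function('r')(-192)), Rational(1, 2)), Y) = Add(Pow(Add(-36936, Add(249, Mul(-7, -192))), Rational(1, 2)), 6912) = Add(Pow(Add(-36936, Add(249, 1344)), Rational(1, 2)), 6912) = Add(Pow(Add(-36936, 1593), Rational(1, 2)), 6912) = Add(Pow(-35343, Rational(1, 2)), 6912) = Add(Mul(3, I, Pow(3927, Rational(1, 2))), 6912) = Add(6912, Mul(3, I, Pow(3927, Rational(1, 2))))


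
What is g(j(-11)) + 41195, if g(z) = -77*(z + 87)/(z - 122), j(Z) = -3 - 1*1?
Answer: 742423/18 ≈ 41246.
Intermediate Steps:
j(Z) = -4 (j(Z) = -3 - 1 = -4)
g(z) = -77*(87 + z)/(-122 + z)
g(j(-11)) + 41195 = 77*(-87 - 1*(-4))/(-122 - 4) + 41195 = 77*(-87 + 4)/(-126) + 41195 = 77*(-1/126)*(-83) + 41195 = 913/18 + 41195 = 742423/18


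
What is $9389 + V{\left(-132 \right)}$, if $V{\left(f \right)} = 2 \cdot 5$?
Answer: $9399$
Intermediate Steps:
$V{\left(f \right)} = 10$
$9389 + V{\left(-132 \right)} = 9389 + 10 = 9399$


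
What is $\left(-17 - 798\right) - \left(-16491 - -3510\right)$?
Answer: $12166$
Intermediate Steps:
$\left(-17 - 798\right) - \left(-16491 - -3510\right) = \left(-17 - 798\right) - \left(-16491 + 3510\right) = -815 - -12981 = -815 + 12981 = 12166$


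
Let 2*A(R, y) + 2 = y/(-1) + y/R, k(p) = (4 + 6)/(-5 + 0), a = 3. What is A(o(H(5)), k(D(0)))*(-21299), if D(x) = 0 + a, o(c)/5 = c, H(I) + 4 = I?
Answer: 21299/5 ≈ 4259.8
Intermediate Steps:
H(I) = -4 + I
o(c) = 5*c
D(x) = 3 (D(x) = 0 + 3 = 3)
k(p) = -2 (k(p) = 10/(-5) = 10*(-⅕) = -2)
A(R, y) = -1 - y/2 + y/(2*R) (A(R, y) = -1 + (y/(-1) + y/R)/2 = -1 + (y*(-1) + y/R)/2 = -1 + (-y + y/R)/2 = -1 + (-y/2 + y/(2*R)) = -1 - y/2 + y/(2*R))
A(o(H(5)), k(D(0)))*(-21299) = ((-2 - 5*(-4 + 5)*(2 - 2))/(2*((5*(-4 + 5)))))*(-21299) = ((-2 - 1*5*1*0)/(2*((5*1))))*(-21299) = ((½)*(-2 - 1*5*0)/5)*(-21299) = ((½)*(⅕)*(-2 + 0))*(-21299) = ((½)*(⅕)*(-2))*(-21299) = -⅕*(-21299) = 21299/5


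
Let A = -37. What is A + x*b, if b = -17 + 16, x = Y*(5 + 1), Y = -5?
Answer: -7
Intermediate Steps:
x = -30 (x = -5*(5 + 1) = -5*6 = -30)
b = -1
A + x*b = -37 - 30*(-1) = -37 + 30 = -7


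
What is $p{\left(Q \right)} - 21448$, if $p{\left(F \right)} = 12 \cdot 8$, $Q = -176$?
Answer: $-21352$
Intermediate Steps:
$p{\left(F \right)} = 96$
$p{\left(Q \right)} - 21448 = 96 - 21448 = -21352$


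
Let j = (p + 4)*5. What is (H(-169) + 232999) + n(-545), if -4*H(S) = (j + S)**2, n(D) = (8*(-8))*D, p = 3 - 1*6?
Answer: 261155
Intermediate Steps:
p = -3 (p = 3 - 6 = -3)
n(D) = -64*D
j = 5 (j = (-3 + 4)*5 = 1*5 = 5)
H(S) = -(5 + S)**2/4
(H(-169) + 232999) + n(-545) = (-(5 - 169)**2/4 + 232999) - 64*(-545) = (-1/4*(-164)**2 + 232999) + 34880 = (-1/4*26896 + 232999) + 34880 = (-6724 + 232999) + 34880 = 226275 + 34880 = 261155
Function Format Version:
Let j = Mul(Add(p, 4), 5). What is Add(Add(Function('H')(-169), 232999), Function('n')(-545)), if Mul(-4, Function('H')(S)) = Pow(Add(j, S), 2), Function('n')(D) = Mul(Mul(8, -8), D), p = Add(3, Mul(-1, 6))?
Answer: 261155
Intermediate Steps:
p = -3 (p = Add(3, -6) = -3)
Function('n')(D) = Mul(-64, D)
j = 5 (j = Mul(Add(-3, 4), 5) = Mul(1, 5) = 5)
Function('H')(S) = Mul(Rational(-1, 4), Pow(Add(5, S), 2))
Add(Add(Function('H')(-169), 232999), Function('n')(-545)) = Add(Add(Mul(Rational(-1, 4), Pow(Add(5, -169), 2)), 232999), Mul(-64, -545)) = Add(Add(Mul(Rational(-1, 4), Pow(-164, 2)), 232999), 34880) = Add(Add(Mul(Rational(-1, 4), 26896), 232999), 34880) = Add(Add(-6724, 232999), 34880) = Add(226275, 34880) = 261155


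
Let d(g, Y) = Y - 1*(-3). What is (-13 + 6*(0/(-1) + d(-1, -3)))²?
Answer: 169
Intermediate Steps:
d(g, Y) = 3 + Y (d(g, Y) = Y + 3 = 3 + Y)
(-13 + 6*(0/(-1) + d(-1, -3)))² = (-13 + 6*(0/(-1) + (3 - 3)))² = (-13 + 6*(0*(-1) + 0))² = (-13 + 6*(0 + 0))² = (-13 + 6*0)² = (-13 + 0)² = (-13)² = 169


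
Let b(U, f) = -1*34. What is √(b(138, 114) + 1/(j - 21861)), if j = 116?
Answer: I*√16076752595/21745 ≈ 5.831*I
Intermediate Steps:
b(U, f) = -34
√(b(138, 114) + 1/(j - 21861)) = √(-34 + 1/(116 - 21861)) = √(-34 + 1/(-21745)) = √(-34 - 1/21745) = √(-739331/21745) = I*√16076752595/21745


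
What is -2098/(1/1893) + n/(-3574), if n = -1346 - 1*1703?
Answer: -14194187987/3574 ≈ -3.9715e+6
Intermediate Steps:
n = -3049 (n = -1346 - 1703 = -3049)
-2098/(1/1893) + n/(-3574) = -2098/(1/1893) - 3049/(-3574) = -2098/1/1893 - 3049*(-1/3574) = -2098*1893 + 3049/3574 = -3971514 + 3049/3574 = -14194187987/3574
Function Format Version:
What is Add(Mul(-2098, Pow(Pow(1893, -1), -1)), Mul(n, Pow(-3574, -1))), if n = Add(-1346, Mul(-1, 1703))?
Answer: Rational(-14194187987, 3574) ≈ -3.9715e+6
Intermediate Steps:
n = -3049 (n = Add(-1346, -1703) = -3049)
Add(Mul(-2098, Pow(Pow(1893, -1), -1)), Mul(n, Pow(-3574, -1))) = Add(Mul(-2098, Pow(Pow(1893, -1), -1)), Mul(-3049, Pow(-3574, -1))) = Add(Mul(-2098, Pow(Rational(1, 1893), -1)), Mul(-3049, Rational(-1, 3574))) = Add(Mul(-2098, 1893), Rational(3049, 3574)) = Add(-3971514, Rational(3049, 3574)) = Rational(-14194187987, 3574)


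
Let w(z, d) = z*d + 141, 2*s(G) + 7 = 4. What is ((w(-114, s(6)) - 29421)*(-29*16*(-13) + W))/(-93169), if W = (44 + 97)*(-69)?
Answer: -107615973/93169 ≈ -1155.1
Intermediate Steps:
s(G) = -3/2 (s(G) = -7/2 + (½)*4 = -7/2 + 2 = -3/2)
w(z, d) = 141 + d*z (w(z, d) = d*z + 141 = 141 + d*z)
W = -9729 (W = 141*(-69) = -9729)
((w(-114, s(6)) - 29421)*(-29*16*(-13) + W))/(-93169) = (((141 - 3/2*(-114)) - 29421)*(-29*16*(-13) - 9729))/(-93169) = (((141 + 171) - 29421)*(-464*(-13) - 9729))*(-1/93169) = ((312 - 29421)*(6032 - 9729))*(-1/93169) = -29109*(-3697)*(-1/93169) = 107615973*(-1/93169) = -107615973/93169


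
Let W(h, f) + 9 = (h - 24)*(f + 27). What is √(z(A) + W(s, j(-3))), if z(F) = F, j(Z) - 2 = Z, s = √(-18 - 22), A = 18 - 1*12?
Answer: √(-627 + 52*I*√10) ≈ 3.2561 + 25.251*I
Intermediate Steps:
A = 6 (A = 18 - 12 = 6)
s = 2*I*√10 (s = √(-40) = 2*I*√10 ≈ 6.3246*I)
j(Z) = 2 + Z
W(h, f) = -9 + (-24 + h)*(27 + f) (W(h, f) = -9 + (h - 24)*(f + 27) = -9 + (-24 + h)*(27 + f))
√(z(A) + W(s, j(-3))) = √(6 + (-657 - 24*(2 - 3) + 27*(2*I*√10) + (2 - 3)*(2*I*√10))) = √(6 + (-657 - 24*(-1) + 54*I*√10 - 2*I*√10)) = √(6 + (-657 + 24 + 54*I*√10 - 2*I*√10)) = √(6 + (-633 + 52*I*√10)) = √(-627 + 52*I*√10)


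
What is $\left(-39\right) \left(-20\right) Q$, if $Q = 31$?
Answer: $24180$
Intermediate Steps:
$\left(-39\right) \left(-20\right) Q = \left(-39\right) \left(-20\right) 31 = 780 \cdot 31 = 24180$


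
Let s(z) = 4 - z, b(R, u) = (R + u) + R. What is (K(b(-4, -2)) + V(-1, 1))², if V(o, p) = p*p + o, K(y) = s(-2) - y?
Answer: 256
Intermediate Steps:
b(R, u) = u + 2*R
K(y) = 6 - y (K(y) = (4 - 1*(-2)) - y = (4 + 2) - y = 6 - y)
V(o, p) = o + p² (V(o, p) = p² + o = o + p²)
(K(b(-4, -2)) + V(-1, 1))² = ((6 - (-2 + 2*(-4))) + (-1 + 1²))² = ((6 - (-2 - 8)) + (-1 + 1))² = ((6 - 1*(-10)) + 0)² = ((6 + 10) + 0)² = (16 + 0)² = 16² = 256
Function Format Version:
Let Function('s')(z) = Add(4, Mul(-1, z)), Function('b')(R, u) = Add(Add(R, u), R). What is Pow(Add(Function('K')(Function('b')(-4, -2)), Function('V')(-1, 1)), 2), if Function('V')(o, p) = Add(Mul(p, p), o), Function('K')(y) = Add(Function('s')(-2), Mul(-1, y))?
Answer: 256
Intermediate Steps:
Function('b')(R, u) = Add(u, Mul(2, R))
Function('K')(y) = Add(6, Mul(-1, y)) (Function('K')(y) = Add(Add(4, Mul(-1, -2)), Mul(-1, y)) = Add(Add(4, 2), Mul(-1, y)) = Add(6, Mul(-1, y)))
Function('V')(o, p) = Add(o, Pow(p, 2)) (Function('V')(o, p) = Add(Pow(p, 2), o) = Add(o, Pow(p, 2)))
Pow(Add(Function('K')(Function('b')(-4, -2)), Function('V')(-1, 1)), 2) = Pow(Add(Add(6, Mul(-1, Add(-2, Mul(2, -4)))), Add(-1, Pow(1, 2))), 2) = Pow(Add(Add(6, Mul(-1, Add(-2, -8))), Add(-1, 1)), 2) = Pow(Add(Add(6, Mul(-1, -10)), 0), 2) = Pow(Add(Add(6, 10), 0), 2) = Pow(Add(16, 0), 2) = Pow(16, 2) = 256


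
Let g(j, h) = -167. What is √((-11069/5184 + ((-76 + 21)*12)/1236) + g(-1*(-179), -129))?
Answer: I*√9331306733/7416 ≈ 13.026*I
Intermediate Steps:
√((-11069/5184 + ((-76 + 21)*12)/1236) + g(-1*(-179), -129)) = √((-11069/5184 + ((-76 + 21)*12)/1236) - 167) = √((-11069*1/5184 - 55*12*(1/1236)) - 167) = √((-11069/5184 - 660*1/1236) - 167) = √((-11069/5184 - 55/103) - 167) = √(-1425227/533952 - 167) = √(-90595211/533952) = I*√9331306733/7416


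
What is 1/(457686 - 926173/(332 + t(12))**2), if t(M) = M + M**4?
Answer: 444366400/203380279224227 ≈ 2.1849e-6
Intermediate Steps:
1/(457686 - 926173/(332 + t(12))**2) = 1/(457686 - 926173/(332 + (12 + 12**4))**2) = 1/(457686 - 926173/(332 + (12 + 20736))**2) = 1/(457686 - 926173/(332 + 20748)**2) = 1/(457686 - 926173/(21080**2)) = 1/(457686 - 926173/444366400) = 1/(203380279224227/444366400) = 444366400/203380279224227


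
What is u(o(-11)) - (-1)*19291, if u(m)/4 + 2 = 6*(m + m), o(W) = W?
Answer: 18755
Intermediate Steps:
u(m) = -8 + 48*m (u(m) = -8 + 4*(6*(m + m)) = -8 + 4*(6*(2*m)) = -8 + 4*(12*m) = -8 + 48*m)
u(o(-11)) - (-1)*19291 = (-8 + 48*(-11)) - (-1)*19291 = (-8 - 528) - 1*(-19291) = -536 + 19291 = 18755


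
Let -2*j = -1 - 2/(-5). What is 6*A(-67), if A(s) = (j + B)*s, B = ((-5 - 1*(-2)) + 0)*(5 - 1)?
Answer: 23517/5 ≈ 4703.4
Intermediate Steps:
B = -12 (B = ((-5 + 2) + 0)*4 = (-3 + 0)*4 = -3*4 = -12)
j = 3/10 (j = -(-1 - 2/(-5))/2 = -(-1 - 2*(-⅕))/2 = -(-1 + ⅖)/2 = -½*(-⅗) = 3/10 ≈ 0.30000)
A(s) = -117*s/10 (A(s) = (3/10 - 12)*s = -117*s/10)
6*A(-67) = 6*(-117/10*(-67)) = 6*(7839/10) = 23517/5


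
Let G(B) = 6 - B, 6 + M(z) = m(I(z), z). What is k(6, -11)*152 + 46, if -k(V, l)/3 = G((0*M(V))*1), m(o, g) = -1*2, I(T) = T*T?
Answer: -2690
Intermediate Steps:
I(T) = T²
m(o, g) = -2
M(z) = -8 (M(z) = -6 - 2 = -8)
k(V, l) = -18 (k(V, l) = -3*(6 - 0*(-8)) = -3*(6 - 0) = -3*(6 - 1*0) = -3*(6 + 0) = -3*6 = -18)
k(6, -11)*152 + 46 = -18*152 + 46 = -2736 + 46 = -2690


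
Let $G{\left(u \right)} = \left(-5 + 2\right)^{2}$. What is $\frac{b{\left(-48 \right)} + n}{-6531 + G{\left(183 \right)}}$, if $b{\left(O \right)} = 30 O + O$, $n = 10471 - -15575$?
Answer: $- \frac{4093}{1087} \approx -3.7654$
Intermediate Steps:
$G{\left(u \right)} = 9$ ($G{\left(u \right)} = \left(-3\right)^{2} = 9$)
$n = 26046$ ($n = 10471 + 15575 = 26046$)
$b{\left(O \right)} = 31 O$
$\frac{b{\left(-48 \right)} + n}{-6531 + G{\left(183 \right)}} = \frac{31 \left(-48\right) + 26046}{-6531 + 9} = \frac{-1488 + 26046}{-6522} = 24558 \left(- \frac{1}{6522}\right) = - \frac{4093}{1087}$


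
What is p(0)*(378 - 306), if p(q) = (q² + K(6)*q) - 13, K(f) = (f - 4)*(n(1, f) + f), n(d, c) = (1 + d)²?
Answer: -936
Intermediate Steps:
K(f) = (-4 + f)*(4 + f) (K(f) = (f - 4)*((1 + 1)² + f) = (-4 + f)*(2² + f) = (-4 + f)*(4 + f))
p(q) = -13 + q² + 20*q (p(q) = (q² + (-16 + 6²)*q) - 13 = (q² + (-16 + 36)*q) - 13 = (q² + 20*q) - 13 = -13 + q² + 20*q)
p(0)*(378 - 306) = (-13 + 0² + 20*0)*(378 - 306) = (-13 + 0 + 0)*72 = -13*72 = -936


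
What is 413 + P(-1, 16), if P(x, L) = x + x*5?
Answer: 407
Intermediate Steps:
P(x, L) = 6*x (P(x, L) = x + 5*x = 6*x)
413 + P(-1, 16) = 413 + 6*(-1) = 413 - 6 = 407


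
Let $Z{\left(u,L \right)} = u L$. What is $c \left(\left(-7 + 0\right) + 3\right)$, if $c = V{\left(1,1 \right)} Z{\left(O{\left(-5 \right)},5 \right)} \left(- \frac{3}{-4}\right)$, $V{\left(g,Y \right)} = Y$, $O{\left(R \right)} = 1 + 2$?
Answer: $-45$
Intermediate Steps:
$O{\left(R \right)} = 3$
$Z{\left(u,L \right)} = L u$
$c = \frac{45}{4}$ ($c = 1 \cdot 5 \cdot 3 \left(- \frac{3}{-4}\right) = 1 \cdot 15 \left(\left(-3\right) \left(- \frac{1}{4}\right)\right) = 15 \cdot \frac{3}{4} = \frac{45}{4} \approx 11.25$)
$c \left(\left(-7 + 0\right) + 3\right) = \frac{45 \left(\left(-7 + 0\right) + 3\right)}{4} = \frac{45 \left(-7 + 3\right)}{4} = \frac{45}{4} \left(-4\right) = -45$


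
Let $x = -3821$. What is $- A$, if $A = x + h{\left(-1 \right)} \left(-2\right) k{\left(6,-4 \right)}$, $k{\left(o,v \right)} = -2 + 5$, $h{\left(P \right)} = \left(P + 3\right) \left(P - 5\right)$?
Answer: $3749$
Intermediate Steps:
$h{\left(P \right)} = \left(-5 + P\right) \left(3 + P\right)$ ($h{\left(P \right)} = \left(3 + P\right) \left(-5 + P\right) = \left(-5 + P\right) \left(3 + P\right)$)
$k{\left(o,v \right)} = 3$
$A = -3749$ ($A = -3821 + \left(-15 + \left(-1\right)^{2} - -2\right) \left(-2\right) 3 = -3821 + \left(-15 + 1 + 2\right) \left(-2\right) 3 = -3821 + \left(-12\right) \left(-2\right) 3 = -3821 + 24 \cdot 3 = -3821 + 72 = -3749$)
$- A = \left(-1\right) \left(-3749\right) = 3749$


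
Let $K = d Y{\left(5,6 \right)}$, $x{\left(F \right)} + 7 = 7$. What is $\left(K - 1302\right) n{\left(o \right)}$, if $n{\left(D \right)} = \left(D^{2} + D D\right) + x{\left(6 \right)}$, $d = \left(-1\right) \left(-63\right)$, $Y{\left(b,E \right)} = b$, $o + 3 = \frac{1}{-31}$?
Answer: $- \frac{17442264}{961} \approx -18150.0$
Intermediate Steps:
$o = - \frac{94}{31}$ ($o = -3 + \frac{1}{-31} = -3 - \frac{1}{31} = - \frac{94}{31} \approx -3.0323$)
$x{\left(F \right)} = 0$ ($x{\left(F \right)} = -7 + 7 = 0$)
$d = 63$
$n{\left(D \right)} = 2 D^{2}$ ($n{\left(D \right)} = \left(D^{2} + D D\right) + 0 = \left(D^{2} + D^{2}\right) + 0 = 2 D^{2} + 0 = 2 D^{2}$)
$K = 315$ ($K = 63 \cdot 5 = 315$)
$\left(K - 1302\right) n{\left(o \right)} = \left(315 - 1302\right) 2 \left(- \frac{94}{31}\right)^{2} = - 987 \cdot 2 \cdot \frac{8836}{961} = \left(-987\right) \frac{17672}{961} = - \frac{17442264}{961}$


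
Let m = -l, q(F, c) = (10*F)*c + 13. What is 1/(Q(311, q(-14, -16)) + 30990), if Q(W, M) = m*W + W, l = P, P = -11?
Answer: 1/34722 ≈ 2.8800e-5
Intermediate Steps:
l = -11
q(F, c) = 13 + 10*F*c (q(F, c) = 10*F*c + 13 = 13 + 10*F*c)
m = 11 (m = -1*(-11) = 11)
Q(W, M) = 12*W (Q(W, M) = 11*W + W = 12*W)
1/(Q(311, q(-14, -16)) + 30990) = 1/(12*311 + 30990) = 1/(3732 + 30990) = 1/34722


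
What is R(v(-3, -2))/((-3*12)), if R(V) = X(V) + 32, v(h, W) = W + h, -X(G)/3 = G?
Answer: -47/36 ≈ -1.3056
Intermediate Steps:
X(G) = -3*G
R(V) = 32 - 3*V (R(V) = -3*V + 32 = 32 - 3*V)
R(v(-3, -2))/((-3*12)) = (32 - 3*(-2 - 3))/((-3*12)) = (32 - 3*(-5))/(-36) = -(32 + 15)/36 = -1/36*47 = -47/36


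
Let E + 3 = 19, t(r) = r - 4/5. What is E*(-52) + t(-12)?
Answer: -4224/5 ≈ -844.80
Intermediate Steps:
t(r) = -4/5 + r (t(r) = r - 4/5 = -4/5 + r)
E = 16 (E = -3 + 19 = 16)
E*(-52) + t(-12) = 16*(-52) + (-4/5 - 12) = -832 - 64/5 = -4224/5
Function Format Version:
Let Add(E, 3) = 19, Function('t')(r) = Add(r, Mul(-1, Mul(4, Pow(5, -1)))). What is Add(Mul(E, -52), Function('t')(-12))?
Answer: Rational(-4224, 5) ≈ -844.80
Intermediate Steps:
Function('t')(r) = Add(Rational(-4, 5), r) (Function('t')(r) = Add(r, Mul(-1, Mul(4, Rational(1, 5)))) = Add(r, Mul(-1, Rational(4, 5))) = Add(r, Rational(-4, 5)) = Add(Rational(-4, 5), r))
E = 16 (E = Add(-3, 19) = 16)
Add(Mul(E, -52), Function('t')(-12)) = Add(Mul(16, -52), Add(Rational(-4, 5), -12)) = Add(-832, Rational(-64, 5)) = Rational(-4224, 5)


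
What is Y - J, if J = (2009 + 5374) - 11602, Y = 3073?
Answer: 7292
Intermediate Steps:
J = -4219 (J = 7383 - 11602 = -4219)
Y - J = 3073 - 1*(-4219) = 3073 + 4219 = 7292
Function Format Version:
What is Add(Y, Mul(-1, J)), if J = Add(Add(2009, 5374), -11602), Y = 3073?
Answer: 7292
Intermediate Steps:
J = -4219 (J = Add(7383, -11602) = -4219)
Add(Y, Mul(-1, J)) = Add(3073, Mul(-1, -4219)) = Add(3073, 4219) = 7292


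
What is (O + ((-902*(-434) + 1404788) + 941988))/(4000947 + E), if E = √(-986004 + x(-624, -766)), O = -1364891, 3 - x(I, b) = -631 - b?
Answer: 1831570855097/5335859294315 - 2746706*I*√246534/16007577882945 ≈ 0.34326 - 8.5197e-5*I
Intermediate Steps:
x(I, b) = 634 + b (x(I, b) = 3 - (-631 - b) = 3 + (631 + b) = 634 + b)
E = 2*I*√246534 (E = √(-986004 + (634 - 766)) = √(-986004 - 132) = √(-986136) = 2*I*√246534 ≈ 993.04*I)
(O + ((-902*(-434) + 1404788) + 941988))/(4000947 + E) = (-1364891 + ((-902*(-434) + 1404788) + 941988))/(4000947 + 2*I*√246534) = (-1364891 + ((391468 + 1404788) + 941988))/(4000947 + 2*I*√246534) = (-1364891 + (1796256 + 941988))/(4000947 + 2*I*√246534) = (-1364891 + 2738244)/(4000947 + 2*I*√246534) = 1373353/(4000947 + 2*I*√246534)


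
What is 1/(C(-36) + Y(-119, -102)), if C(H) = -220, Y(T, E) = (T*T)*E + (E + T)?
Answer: -1/1444863 ≈ -6.9211e-7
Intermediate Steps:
Y(T, E) = E + T + E*T² (Y(T, E) = T²*E + (E + T) = E*T² + (E + T) = E + T + E*T²)
1/(C(-36) + Y(-119, -102)) = 1/(-220 + (-102 - 119 - 102*(-119)²)) = 1/(-220 + (-102 - 119 - 102*14161)) = 1/(-220 + (-102 - 119 - 1444422)) = 1/(-220 - 1444643) = 1/(-1444863) = -1/1444863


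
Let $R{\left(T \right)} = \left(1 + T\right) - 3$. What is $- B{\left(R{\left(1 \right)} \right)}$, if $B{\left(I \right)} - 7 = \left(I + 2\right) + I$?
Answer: $-7$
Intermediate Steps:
$R{\left(T \right)} = -2 + T$
$B{\left(I \right)} = 9 + 2 I$ ($B{\left(I \right)} = 7 + \left(\left(I + 2\right) + I\right) = 7 + \left(\left(2 + I\right) + I\right) = 7 + \left(2 + 2 I\right) = 9 + 2 I$)
$- B{\left(R{\left(1 \right)} \right)} = - (9 + 2 \left(-2 + 1\right)) = - (9 + 2 \left(-1\right)) = - (9 - 2) = \left(-1\right) 7 = -7$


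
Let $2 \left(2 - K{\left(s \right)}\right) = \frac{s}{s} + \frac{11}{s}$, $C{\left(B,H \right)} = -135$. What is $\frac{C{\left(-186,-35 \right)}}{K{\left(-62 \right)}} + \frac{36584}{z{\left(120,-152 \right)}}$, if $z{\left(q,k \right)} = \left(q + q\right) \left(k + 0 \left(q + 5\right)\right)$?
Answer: $- \frac{77235281}{898320} \approx -85.977$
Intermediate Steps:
$z{\left(q,k \right)} = 2 k q$ ($z{\left(q,k \right)} = 2 q \left(k + 0 \left(5 + q\right)\right) = 2 q \left(k + 0\right) = 2 q k = 2 k q$)
$K{\left(s \right)} = \frac{3}{2} - \frac{11}{2 s}$ ($K{\left(s \right)} = 2 - \frac{\frac{s}{s} + \frac{11}{s}}{2} = 2 - \frac{1 + \frac{11}{s}}{2} = 2 - \left(\frac{1}{2} + \frac{11}{2 s}\right) = \frac{3}{2} - \frac{11}{2 s}$)
$\frac{C{\left(-186,-35 \right)}}{K{\left(-62 \right)}} + \frac{36584}{z{\left(120,-152 \right)}} = - \frac{135}{\frac{1}{2} \frac{1}{-62} \left(-11 + 3 \left(-62\right)\right)} + \frac{36584}{2 \left(-152\right) 120} = - \frac{135}{\frac{1}{2} \left(- \frac{1}{62}\right) \left(-11 - 186\right)} + \frac{36584}{-36480} = - \frac{135}{\frac{1}{2} \left(- \frac{1}{62}\right) \left(-197\right)} + 36584 \left(- \frac{1}{36480}\right) = - \frac{135}{\frac{197}{124}} - \frac{4573}{4560} = \left(-135\right) \frac{124}{197} - \frac{4573}{4560} = - \frac{16740}{197} - \frac{4573}{4560} = - \frac{77235281}{898320}$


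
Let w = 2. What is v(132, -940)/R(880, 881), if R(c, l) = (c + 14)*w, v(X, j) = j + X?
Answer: -202/447 ≈ -0.45190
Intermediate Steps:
v(X, j) = X + j
R(c, l) = 28 + 2*c (R(c, l) = (c + 14)*2 = (14 + c)*2 = 28 + 2*c)
v(132, -940)/R(880, 881) = (132 - 940)/(28 + 2*880) = -808/(28 + 1760) = -808/1788 = -808*1/1788 = -202/447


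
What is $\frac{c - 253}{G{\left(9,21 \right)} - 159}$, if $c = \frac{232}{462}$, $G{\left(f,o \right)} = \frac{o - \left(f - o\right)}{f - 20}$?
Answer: $\frac{58327}{37422} \approx 1.5586$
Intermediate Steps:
$G{\left(f,o \right)} = \frac{- f + 2 o}{-20 + f}$
$c = \frac{116}{231}$ ($c = 232 \cdot \frac{1}{462} = \frac{116}{231} \approx 0.50216$)
$\frac{c - 253}{G{\left(9,21 \right)} - 159} = \frac{\frac{116}{231} - 253}{\frac{\left(-1\right) 9 + 2 \cdot 21}{-20 + 9} - 159} = - \frac{58327}{231 \left(\frac{-9 + 42}{-11} - 159\right)} = - \frac{58327}{231 \left(\left(- \frac{1}{11}\right) 33 - 159\right)} = - \frac{58327}{231 \left(-3 - 159\right)} = - \frac{58327}{231 \left(-162\right)} = \left(- \frac{58327}{231}\right) \left(- \frac{1}{162}\right) = \frac{58327}{37422}$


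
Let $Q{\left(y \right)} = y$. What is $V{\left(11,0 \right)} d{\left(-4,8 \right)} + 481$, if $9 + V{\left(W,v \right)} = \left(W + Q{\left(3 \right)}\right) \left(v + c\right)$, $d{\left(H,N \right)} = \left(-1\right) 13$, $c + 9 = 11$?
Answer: $234$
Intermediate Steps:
$c = 2$ ($c = -9 + 11 = 2$)
$d{\left(H,N \right)} = -13$
$V{\left(W,v \right)} = -9 + \left(2 + v\right) \left(3 + W\right)$ ($V{\left(W,v \right)} = -9 + \left(W + 3\right) \left(v + 2\right) = -9 + \left(3 + W\right) \left(2 + v\right) = -9 + \left(2 + v\right) \left(3 + W\right)$)
$V{\left(11,0 \right)} d{\left(-4,8 \right)} + 481 = \left(-3 + 2 \cdot 11 + 3 \cdot 0 + 11 \cdot 0\right) \left(-13\right) + 481 = \left(-3 + 22 + 0 + 0\right) \left(-13\right) + 481 = 19 \left(-13\right) + 481 = -247 + 481 = 234$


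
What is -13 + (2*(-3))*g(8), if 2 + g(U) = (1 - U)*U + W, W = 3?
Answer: 317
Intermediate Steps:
g(U) = 1 + U*(1 - U) (g(U) = -2 + ((1 - U)*U + 3) = -2 + (U*(1 - U) + 3) = -2 + (3 + U*(1 - U)) = 1 + U*(1 - U))
-13 + (2*(-3))*g(8) = -13 + (2*(-3))*(1 + 8 - 1*8²) = -13 - 6*(1 + 8 - 1*64) = -13 - 6*(1 + 8 - 64) = -13 - 6*(-55) = -13 + 330 = 317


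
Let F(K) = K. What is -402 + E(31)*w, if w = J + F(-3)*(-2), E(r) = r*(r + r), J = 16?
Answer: 41882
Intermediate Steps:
E(r) = 2*r² (E(r) = r*(2*r) = 2*r²)
w = 22 (w = 16 - 3*(-2) = 16 + 6 = 22)
-402 + E(31)*w = -402 + (2*31²)*22 = -402 + (2*961)*22 = -402 + 1922*22 = -402 + 42284 = 41882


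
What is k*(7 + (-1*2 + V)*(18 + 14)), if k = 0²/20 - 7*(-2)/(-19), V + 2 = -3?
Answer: 3038/19 ≈ 159.89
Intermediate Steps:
V = -5 (V = -2 - 3 = -5)
k = -14/19 (k = 0*(1/20) + 14*(-1/19) = 0 - 14/19 = -14/19 ≈ -0.73684)
k*(7 + (-1*2 + V)*(18 + 14)) = -14*(7 + (-1*2 - 5)*(18 + 14))/19 = -14*(7 + (-2 - 5)*32)/19 = -14*(7 - 7*32)/19 = -14*(7 - 224)/19 = -14/19*(-217) = 3038/19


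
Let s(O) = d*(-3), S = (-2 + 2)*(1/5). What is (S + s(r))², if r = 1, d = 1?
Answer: 9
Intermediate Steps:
S = 0 (S = 0*(1*(⅕)) = 0*(⅕) = 0)
s(O) = -3 (s(O) = 1*(-3) = -3)
(S + s(r))² = (0 - 3)² = (-3)² = 9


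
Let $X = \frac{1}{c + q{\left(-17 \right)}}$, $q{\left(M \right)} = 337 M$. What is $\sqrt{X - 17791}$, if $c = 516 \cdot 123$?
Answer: $\frac{18 i \sqrt{183060171503}}{57739} \approx 133.38 i$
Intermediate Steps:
$c = 63468$
$X = \frac{1}{57739}$ ($X = \frac{1}{63468 + 337 \left(-17\right)} = \frac{1}{63468 - 5729} = \frac{1}{57739} \approx 1.7319 \cdot 10^{-5}$)
$\sqrt{X - 17791} = \sqrt{\frac{1}{57739} - 17791} = \sqrt{- \frac{1027234548}{57739}} = \frac{18 i \sqrt{183060171503}}{57739}$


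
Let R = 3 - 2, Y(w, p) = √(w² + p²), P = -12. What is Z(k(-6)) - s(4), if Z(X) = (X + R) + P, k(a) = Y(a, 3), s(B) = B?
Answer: -15 + 3*√5 ≈ -8.2918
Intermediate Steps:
Y(w, p) = √(p² + w²)
R = 1
k(a) = √(9 + a²) (k(a) = √(3² + a²) = √(9 + a²))
Z(X) = -11 + X (Z(X) = (X + 1) - 12 = (1 + X) - 12 = -11 + X)
Z(k(-6)) - s(4) = (-11 + √(9 + (-6)²)) - 1*4 = (-11 + √(9 + 36)) - 4 = (-11 + √45) - 4 = (-11 + 3*√5) - 4 = -15 + 3*√5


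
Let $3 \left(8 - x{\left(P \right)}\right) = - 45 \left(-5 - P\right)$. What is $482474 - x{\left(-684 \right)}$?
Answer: $472281$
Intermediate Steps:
$x{\left(P \right)} = -67 - 15 P$ ($x{\left(P \right)} = 8 - \frac{\left(-45\right) \left(-5 - P\right)}{3} = 8 - \frac{225 + 45 P}{3} = 8 - \left(75 + 15 P\right) = -67 - 15 P$)
$482474 - x{\left(-684 \right)} = 482474 - \left(-67 - -10260\right) = 482474 - \left(-67 + 10260\right) = 482474 - 10193 = 472281$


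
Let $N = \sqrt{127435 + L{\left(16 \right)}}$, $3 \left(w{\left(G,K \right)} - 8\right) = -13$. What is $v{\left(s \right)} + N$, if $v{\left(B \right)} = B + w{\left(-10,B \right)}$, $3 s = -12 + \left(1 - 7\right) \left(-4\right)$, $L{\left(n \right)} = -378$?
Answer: $\frac{23}{3} + 7 \sqrt{2593} \approx 364.12$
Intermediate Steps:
$w{\left(G,K \right)} = \frac{11}{3}$ ($w{\left(G,K \right)} = 8 + \frac{1}{3} \left(-13\right) = 8 - \frac{13}{3} = \frac{11}{3}$)
$s = 4$ ($s = \frac{-12 + \left(1 - 7\right) \left(-4\right)}{3} = \frac{-12 - -24}{3} = \frac{-12 + 24}{3} = \frac{1}{3} \cdot 12 = 4$)
$N = 7 \sqrt{2593}$ ($N = \sqrt{127435 - 378} = \sqrt{127057} = 7 \sqrt{2593} \approx 356.45$)
$v{\left(B \right)} = \frac{11}{3} + B$ ($v{\left(B \right)} = B + \frac{11}{3} = \frac{11}{3} + B$)
$v{\left(s \right)} + N = \left(\frac{11}{3} + 4\right) + 7 \sqrt{2593} = \frac{23}{3} + 7 \sqrt{2593}$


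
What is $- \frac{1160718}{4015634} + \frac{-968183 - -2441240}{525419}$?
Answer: $\frac{2652697241148}{1054945200323} \approx 2.5145$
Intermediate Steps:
$- \frac{1160718}{4015634} + \frac{-968183 - -2441240}{525419} = \left(-1160718\right) \frac{1}{4015634} + \left(-968183 + 2441240\right) \frac{1}{525419} = - \frac{580359}{2007817} + 1473057 \cdot \frac{1}{525419} = - \frac{580359}{2007817} + \frac{1473057}{525419} = \frac{2652697241148}{1054945200323}$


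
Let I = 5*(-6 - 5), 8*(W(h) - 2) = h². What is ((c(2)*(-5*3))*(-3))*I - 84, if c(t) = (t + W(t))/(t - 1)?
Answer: -22443/2 ≈ -11222.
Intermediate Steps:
W(h) = 2 + h²/8
c(t) = (2 + t + t²/8)/(-1 + t) (c(t) = (t + (2 + t²/8))/(t - 1) = (2 + t + t²/8)/(-1 + t))
I = -55 (I = 5*(-11) = -55)
((c(2)*(-5*3))*(-3))*I - 84 = ((((2 + 2 + (⅛)*2²)/(-1 + 2))*(-5*3))*(-3))*(-55) - 84 = ((((2 + 2 + (⅛)*4)/1)*(-15))*(-3))*(-55) - 84 = (((1*(2 + 2 + ½))*(-15))*(-3))*(-55) - 84 = (((1*(9/2))*(-15))*(-3))*(-55) - 84 = (((9/2)*(-15))*(-3))*(-55) - 84 = -135/2*(-3)*(-55) - 84 = (405/2)*(-55) - 84 = -22275/2 - 84 = -22443/2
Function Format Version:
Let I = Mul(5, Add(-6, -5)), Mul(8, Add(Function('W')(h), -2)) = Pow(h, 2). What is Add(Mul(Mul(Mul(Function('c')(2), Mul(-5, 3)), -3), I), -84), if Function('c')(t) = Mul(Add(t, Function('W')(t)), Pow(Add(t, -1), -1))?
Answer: Rational(-22443, 2) ≈ -11222.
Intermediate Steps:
Function('W')(h) = Add(2, Mul(Rational(1, 8), Pow(h, 2)))
Function('c')(t) = Mul(Pow(Add(-1, t), -1), Add(2, t, Mul(Rational(1, 8), Pow(t, 2)))) (Function('c')(t) = Mul(Add(t, Add(2, Mul(Rational(1, 8), Pow(t, 2)))), Pow(Add(t, -1), -1)) = Mul(Add(2, t, Mul(Rational(1, 8), Pow(t, 2))), Pow(Add(-1, t), -1)) = Mul(Pow(Add(-1, t), -1), Add(2, t, Mul(Rational(1, 8), Pow(t, 2)))))
I = -55 (I = Mul(5, -11) = -55)
Add(Mul(Mul(Mul(Function('c')(2), Mul(-5, 3)), -3), I), -84) = Add(Mul(Mul(Mul(Mul(Pow(Add(-1, 2), -1), Add(2, 2, Mul(Rational(1, 8), Pow(2, 2)))), Mul(-5, 3)), -3), -55), -84) = Add(Mul(Mul(Mul(Mul(Pow(1, -1), Add(2, 2, Mul(Rational(1, 8), 4))), -15), -3), -55), -84) = Add(Mul(Mul(Mul(Mul(1, Add(2, 2, Rational(1, 2))), -15), -3), -55), -84) = Add(Mul(Mul(Mul(Mul(1, Rational(9, 2)), -15), -3), -55), -84) = Add(Mul(Mul(Mul(Rational(9, 2), -15), -3), -55), -84) = Add(Mul(Mul(Rational(-135, 2), -3), -55), -84) = Add(Mul(Rational(405, 2), -55), -84) = Add(Rational(-22275, 2), -84) = Rational(-22443, 2)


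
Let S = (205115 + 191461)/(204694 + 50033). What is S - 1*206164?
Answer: -5835015628/28303 ≈ -2.0616e+5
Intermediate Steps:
S = 44064/28303 (S = 396576/254727 = 396576*(1/254727) = 44064/28303 ≈ 1.5569)
S - 1*206164 = 44064/28303 - 1*206164 = 44064/28303 - 206164 = -5835015628/28303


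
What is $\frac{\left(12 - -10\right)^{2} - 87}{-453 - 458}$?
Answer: $- \frac{397}{911} \approx -0.43578$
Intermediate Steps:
$\frac{\left(12 - -10\right)^{2} - 87}{-453 - 458} = \frac{\left(12 + 10\right)^{2} - 87}{-911} = \left(22^{2} - 87\right) \left(- \frac{1}{911}\right) = \left(484 - 87\right) \left(- \frac{1}{911}\right) = 397 \left(- \frac{1}{911}\right) = - \frac{397}{911}$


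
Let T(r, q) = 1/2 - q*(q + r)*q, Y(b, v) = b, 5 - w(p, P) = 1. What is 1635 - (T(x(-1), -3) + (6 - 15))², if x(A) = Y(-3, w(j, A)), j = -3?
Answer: -1741/4 ≈ -435.25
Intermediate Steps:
w(p, P) = 4 (w(p, P) = 5 - 1*1 = 5 - 1 = 4)
x(A) = -3
T(r, q) = ½ - q²*(q + r)
1635 - (T(x(-1), -3) + (6 - 15))² = 1635 - ((½ - 1*(-3)³ - 1*(-3)*(-3)²) + (6 - 15))² = 1635 - ((½ - 1*(-27) - 1*(-3)*9) - 9)² = 1635 - ((½ + 27 + 27) - 9)² = 1635 - (109/2 - 9)² = 1635 - (91/2)² = 1635 - 1*8281/4 = 1635 - 8281/4 = -1741/4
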